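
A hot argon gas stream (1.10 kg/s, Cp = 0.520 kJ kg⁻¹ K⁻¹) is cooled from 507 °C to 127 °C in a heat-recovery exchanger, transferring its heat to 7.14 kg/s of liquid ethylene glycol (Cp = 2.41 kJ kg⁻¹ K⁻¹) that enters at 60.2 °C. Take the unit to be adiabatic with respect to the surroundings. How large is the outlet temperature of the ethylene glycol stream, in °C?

Heat released by hot stream: Q = 1.10 × 0.520 × (507 − 127) = 217.36 kJ/s
Energy balance on cold side (adiabatic exchanger): Q = ṁ_c·Cp_c·(T_c,out − T_c,in)
T_c,out = 60.2 + 217.36/(7.14 × 2.41) = 72.832 °C

T_c,out = 72.8 °C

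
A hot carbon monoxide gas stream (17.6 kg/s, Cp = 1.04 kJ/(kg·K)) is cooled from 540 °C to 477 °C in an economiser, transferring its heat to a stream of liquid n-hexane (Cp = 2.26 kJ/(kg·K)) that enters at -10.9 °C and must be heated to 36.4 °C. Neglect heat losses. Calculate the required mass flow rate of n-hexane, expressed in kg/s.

Heat released by hot stream: Q = 17.6 × 1.04 × (540 − 477) = 1153.2 kJ/s
Energy balance on cold side (adiabatic exchanger): Q = ṁ_c·Cp_c·(T_c,out − T_c,in)
ṁ_c = 1153.2 / [2.26 × (36.4 − -10.9)] = 10.787 kg/s

ṁ_c = 10.8 kg/s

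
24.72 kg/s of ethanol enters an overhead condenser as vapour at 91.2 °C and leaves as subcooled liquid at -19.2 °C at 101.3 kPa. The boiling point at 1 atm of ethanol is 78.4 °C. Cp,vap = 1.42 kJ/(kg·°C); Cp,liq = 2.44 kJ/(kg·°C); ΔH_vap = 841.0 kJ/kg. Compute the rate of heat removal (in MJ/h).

vapour 91.2→78.4 °C: -18.176 kJ/kg
condensation at 78.4 °C: -841 kJ/kg
liquid 78.4→-19.2 °C: -238.14 kJ/kg
Δh = -18.176 + -841 + -238.14 = -1097.3 kJ/kg
Q = ṁ·Δh = 24.72 kg/s × -1097.3 kJ/kg = -27126 kJ/s
|Q| = 27126 kW = 97653 MJ/h

Q_c = 97700 MJ/h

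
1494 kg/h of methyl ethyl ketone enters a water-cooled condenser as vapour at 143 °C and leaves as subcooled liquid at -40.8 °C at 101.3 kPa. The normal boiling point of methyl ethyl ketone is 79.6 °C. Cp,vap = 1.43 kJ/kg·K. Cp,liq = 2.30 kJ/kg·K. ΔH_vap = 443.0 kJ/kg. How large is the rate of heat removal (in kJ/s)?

vapour 143→79.6 °C: -90.662 kJ/kg
condensation at 79.6 °C: -443 kJ/kg
liquid 79.6→-40.8 °C: -276.92 kJ/kg
Δh = -90.662 + -443 + -276.92 = -810.58 kJ/kg
Q = ṁ·Δh = 1494 kg/h × -810.58 kJ/kg = -1.211e+06 kJ/h
|Q| = 336.39 kW

Q_c = 336 kJ/s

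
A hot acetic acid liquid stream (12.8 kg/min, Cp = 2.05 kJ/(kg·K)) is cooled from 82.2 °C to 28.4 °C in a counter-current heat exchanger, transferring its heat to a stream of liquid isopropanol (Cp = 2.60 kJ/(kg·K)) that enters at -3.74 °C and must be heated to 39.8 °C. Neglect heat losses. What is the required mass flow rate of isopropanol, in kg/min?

ṁ_c = 12.5 kg/min

Heat released by hot stream: Q = 12.8 × 2.05 × (82.2 − 28.4) = 1411.7 kJ/min
Energy balance on cold side (adiabatic exchanger): Q = ṁ_c·Cp_c·(T_c,out − T_c,in)
ṁ_c = 1411.7 / [2.60 × (39.8 − -3.74)] = 12.471 kg/min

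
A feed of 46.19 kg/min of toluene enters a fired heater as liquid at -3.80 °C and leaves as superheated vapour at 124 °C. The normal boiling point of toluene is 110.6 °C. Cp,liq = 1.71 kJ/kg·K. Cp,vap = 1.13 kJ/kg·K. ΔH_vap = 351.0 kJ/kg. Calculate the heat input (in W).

liquid -3.80→110.6 °C: 195.62 kJ/kg
vaporisation at 110.6 °C: 351 kJ/kg
vapour 110.6→124 °C: 15.142 kJ/kg
Δh = 195.62 + 351 + 15.142 = 561.77 kJ/kg
Q = ṁ·Δh = 46.19 kg/min × 561.77 kJ/kg = 25948 kJ/min
|Q| = 432.47 kW = 432470 W

Q = 432000 W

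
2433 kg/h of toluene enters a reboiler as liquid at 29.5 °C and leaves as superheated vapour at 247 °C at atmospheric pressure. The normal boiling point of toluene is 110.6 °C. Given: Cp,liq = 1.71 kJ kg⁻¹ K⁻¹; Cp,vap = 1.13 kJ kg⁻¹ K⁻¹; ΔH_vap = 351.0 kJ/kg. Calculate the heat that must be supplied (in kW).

liquid 29.5→110.6 °C: 138.68 kJ/kg
vaporisation at 110.6 °C: 351 kJ/kg
vapour 110.6→247 °C: 154.13 kJ/kg
Δh = 138.68 + 351 + 154.13 = 643.81 kJ/kg
Q = ṁ·Δh = 2433 kg/h × 643.81 kJ/kg = 1.5664e+06 kJ/h
|Q| = 435.11 kW

Q = 435 kW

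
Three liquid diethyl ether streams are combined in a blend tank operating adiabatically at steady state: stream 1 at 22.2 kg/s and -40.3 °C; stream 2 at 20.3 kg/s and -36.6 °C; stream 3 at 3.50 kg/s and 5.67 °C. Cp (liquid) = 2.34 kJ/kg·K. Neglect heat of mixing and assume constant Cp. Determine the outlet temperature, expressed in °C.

T_out = -35.2 °C

Adiabatic, steady state ⇒ Σ ṁᵢCp,ᵢ(T_out − Tᵢ) = 0
Σ ṁᵢCp,ᵢTᵢ = 22.2×2.34×-40.3 + 20.3×2.34×-36.6 + 3.50×2.34×5.67 = -3785.6
Σ ṁᵢCp,ᵢ = 22.2×2.34 + 20.3×2.34 + 3.50×2.34 = 107.64
T_out = -3785.6 / 107.64 = -35.169 °C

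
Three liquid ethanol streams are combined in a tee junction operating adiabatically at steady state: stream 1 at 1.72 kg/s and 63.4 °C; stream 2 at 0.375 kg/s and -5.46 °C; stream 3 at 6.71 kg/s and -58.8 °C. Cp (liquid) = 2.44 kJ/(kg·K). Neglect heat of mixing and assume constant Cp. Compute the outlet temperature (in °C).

No heat crosses the boundary, so H_out = H_in.
T_out = Σ ṁᵢCp,ᵢTᵢ / Σ ṁᵢCp,ᵢ
      = -701.62 / 21.484 = -32.657 °C

T_out = -32.7 °C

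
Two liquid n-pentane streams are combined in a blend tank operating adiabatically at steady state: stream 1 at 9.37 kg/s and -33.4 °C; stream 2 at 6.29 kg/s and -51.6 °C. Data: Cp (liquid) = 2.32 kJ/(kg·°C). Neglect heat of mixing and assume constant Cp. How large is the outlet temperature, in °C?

No heat crosses the boundary, so H_out = H_in.
T_out = Σ ṁᵢCp,ᵢTᵢ / Σ ṁᵢCp,ᵢ
      = -1479.1 / 36.331 = -40.71 °C

T_out = -40.7 °C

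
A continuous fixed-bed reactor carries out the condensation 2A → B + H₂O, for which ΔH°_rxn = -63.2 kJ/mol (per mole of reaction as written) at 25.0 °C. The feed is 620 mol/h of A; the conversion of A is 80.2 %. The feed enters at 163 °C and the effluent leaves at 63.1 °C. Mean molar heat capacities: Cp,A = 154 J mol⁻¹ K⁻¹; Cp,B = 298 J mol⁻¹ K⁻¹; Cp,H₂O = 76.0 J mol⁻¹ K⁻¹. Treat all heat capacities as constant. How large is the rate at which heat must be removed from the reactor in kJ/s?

Extent of reaction ξ = 0.802 × 620 / 2 = 248.62 mol/h
Reaction term: ξ·ΔH°_rxn = 248.62 × -63.2 = -15713 kJ/h
Sensible, feed 163→25 °C: -13176 kJ/h
Outlet flows (mol/h): A 122.76, B 248.62, H₂O 248.62
Sensible, products 25→63.1 °C: 4263 kJ/h
Q = ΔH = -24626 kJ/h = -6.8406 kW
Heat removed = 6.8406 kJ/s

Q_out = 6.84 kJ/s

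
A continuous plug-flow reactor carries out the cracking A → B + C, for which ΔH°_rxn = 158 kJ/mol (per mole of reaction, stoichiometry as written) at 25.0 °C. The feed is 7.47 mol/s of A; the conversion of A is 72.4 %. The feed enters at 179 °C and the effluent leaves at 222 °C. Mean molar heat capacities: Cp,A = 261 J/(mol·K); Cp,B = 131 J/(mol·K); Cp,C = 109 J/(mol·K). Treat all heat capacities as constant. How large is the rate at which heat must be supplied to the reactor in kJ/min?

Q_in = 55000 kJ/min

Extent of reaction ξ = 0.724 × 7.47 = 5.4083 mol/s
Reaction term: ξ·ΔH°_rxn = 5.4083 × 158 = 854.51 kJ/s
Sensible, feed 179→25 °C: -300.25 kJ/s
Outlet flows (mol/s): A 2.0617, B 5.4083, C 5.4083
Sensible, products 25→222 °C: 361.71 kJ/s
Q = ΔH = 915.97 kJ/s = 915.97 kW
Heat supplied = 54958 kJ/min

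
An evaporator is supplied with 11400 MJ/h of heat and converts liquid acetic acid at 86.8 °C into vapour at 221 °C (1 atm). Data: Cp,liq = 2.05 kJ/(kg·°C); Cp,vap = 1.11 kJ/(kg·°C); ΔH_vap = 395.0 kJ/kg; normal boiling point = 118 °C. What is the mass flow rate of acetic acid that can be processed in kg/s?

ṁ = 5.52 kg/s

Δh = 2.05×(118−86.8) + 395.0 + 1.11×(221−118) = 573.29 kJ/kg
Q = 11400 MJ/h = 3166.7 kJ/s = 3166.7 kJ/s
ṁ = Q/Δh = 3166.7 / 573.29 = 5.5237 kg/s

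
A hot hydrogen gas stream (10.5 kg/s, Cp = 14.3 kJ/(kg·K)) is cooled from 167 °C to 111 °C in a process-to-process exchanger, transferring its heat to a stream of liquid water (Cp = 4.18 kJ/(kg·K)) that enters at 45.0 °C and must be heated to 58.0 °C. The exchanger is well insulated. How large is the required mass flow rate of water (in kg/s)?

Heat released by hot stream: Q = 10.5 × 14.3 × (167 − 111) = 8408.4 kJ/s
Energy balance on cold side (adiabatic exchanger): Q = ṁ_c·Cp_c·(T_c,out − T_c,in)
ṁ_c = 8408.4 / [4.18 × (58.0 − 45.0)] = 154.74 kg/s

ṁ_c = 155 kg/s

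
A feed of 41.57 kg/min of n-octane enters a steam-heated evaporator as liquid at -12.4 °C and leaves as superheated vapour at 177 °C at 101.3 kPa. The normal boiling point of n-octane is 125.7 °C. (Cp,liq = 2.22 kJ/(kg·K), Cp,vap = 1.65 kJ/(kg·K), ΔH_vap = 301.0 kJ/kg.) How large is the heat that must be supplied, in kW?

Q = 480 kW

liquid -12.4→125.7 °C: 306.58 kJ/kg
vaporisation at 125.7 °C: 301 kJ/kg
vapour 125.7→177 °C: 84.645 kJ/kg
Δh = 306.58 + 301 + 84.645 = 692.23 kJ/kg
Q = ṁ·Δh = 41.57 kg/min × 692.23 kJ/kg = 28776 kJ/min
|Q| = 479.6 kW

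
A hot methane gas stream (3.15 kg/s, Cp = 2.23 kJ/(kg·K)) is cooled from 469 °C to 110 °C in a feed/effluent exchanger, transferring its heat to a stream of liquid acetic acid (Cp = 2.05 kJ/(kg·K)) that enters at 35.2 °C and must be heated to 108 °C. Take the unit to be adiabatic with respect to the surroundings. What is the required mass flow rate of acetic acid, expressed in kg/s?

ṁ_c = 16.9 kg/s

Heat released by hot stream: Q = 3.15 × 2.23 × (469 − 110) = 2521.8 kJ/s
Energy balance on cold side (adiabatic exchanger): Q = ṁ_c·Cp_c·(T_c,out − T_c,in)
ṁ_c = 2521.8 / [2.05 × (108 − 35.2)] = 16.898 kg/s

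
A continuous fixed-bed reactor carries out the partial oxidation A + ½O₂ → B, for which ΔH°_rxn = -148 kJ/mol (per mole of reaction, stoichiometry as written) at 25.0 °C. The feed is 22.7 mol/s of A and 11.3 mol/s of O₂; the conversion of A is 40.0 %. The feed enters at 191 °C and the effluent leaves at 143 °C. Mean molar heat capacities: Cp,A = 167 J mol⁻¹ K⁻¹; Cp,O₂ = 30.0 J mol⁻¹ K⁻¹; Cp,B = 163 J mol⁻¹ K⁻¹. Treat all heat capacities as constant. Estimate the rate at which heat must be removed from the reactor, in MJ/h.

Q_out = 5620 MJ/h

Extent of reaction ξ = 0.400 × 22.7 = 9.08 mol/s
Reaction term: ξ·ΔH°_rxn = 9.08 × -148 = -1343.8 kJ/s
Sensible, feed 191→25 °C: -685.56 kJ/s
Outlet flows (mol/s): A 13.62, O₂ 6.76, B 9.08
Sensible, products 25→143 °C: 466.97 kJ/s
Q = ΔH = -1562.4 kJ/s = -1562.4 kW
Heat removed = 5624.8 MJ/h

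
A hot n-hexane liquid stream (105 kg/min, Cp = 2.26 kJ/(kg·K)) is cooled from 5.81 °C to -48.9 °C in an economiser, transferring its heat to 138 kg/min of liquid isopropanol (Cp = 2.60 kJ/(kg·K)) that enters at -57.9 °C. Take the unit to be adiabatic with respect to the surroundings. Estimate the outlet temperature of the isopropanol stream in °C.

Heat released by hot stream: Q = 105 × 2.26 × (5.81 − -48.9) = 12983 kJ/min
Energy balance on cold side (adiabatic exchanger): Q = ṁ_c·Cp_c·(T_c,out − T_c,in)
T_c,out = -57.9 + 12983/(138 × 2.60) = -21.716 °C

T_c,out = -21.7 °C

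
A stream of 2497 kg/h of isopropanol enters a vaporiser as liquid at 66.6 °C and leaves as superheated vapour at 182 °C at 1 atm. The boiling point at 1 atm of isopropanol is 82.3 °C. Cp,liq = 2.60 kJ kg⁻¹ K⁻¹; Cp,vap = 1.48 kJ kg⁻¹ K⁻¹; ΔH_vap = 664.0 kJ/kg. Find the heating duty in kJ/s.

Q = 591 kJ/s

liquid 66.6→82.3 °C: 40.82 kJ/kg
vaporisation at 82.3 °C: 664 kJ/kg
vapour 82.3→182 °C: 147.56 kJ/kg
Δh = 40.82 + 664 + 147.56 = 852.38 kJ/kg
Q = ṁ·Δh = 2497 kg/h × 852.38 kJ/kg = 2.1284e+06 kJ/h
|Q| = 591.22 kW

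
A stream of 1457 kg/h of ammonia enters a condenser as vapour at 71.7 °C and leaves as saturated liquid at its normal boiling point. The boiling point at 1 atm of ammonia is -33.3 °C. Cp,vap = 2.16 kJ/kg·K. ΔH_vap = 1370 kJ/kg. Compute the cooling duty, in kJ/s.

vapour 71.7→-33.3 °C: -226.8 kJ/kg
condensation at -33.3 °C: -1370 kJ/kg
Δh = -226.8 + -1370 = -1596.8 kJ/kg
Q = ṁ·Δh = 1457 kg/h × -1596.8 kJ/kg = -2.3265e+06 kJ/h
|Q| = 646.26 kW

Q_c = 646 kJ/s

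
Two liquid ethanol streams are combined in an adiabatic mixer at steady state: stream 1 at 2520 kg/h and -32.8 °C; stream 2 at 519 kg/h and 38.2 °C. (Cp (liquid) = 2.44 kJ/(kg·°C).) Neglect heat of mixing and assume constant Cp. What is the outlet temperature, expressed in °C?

T_out = -20.7 °C

No heat crosses the boundary, so H_out = H_in.
Σ ṁᵢCp,ᵢTᵢ = 2520×2.44×-32.8 + 519×2.44×38.2 = -153310
Σ ṁᵢCp,ᵢ = 2520×2.44 + 519×2.44 = 7415.2
T_out = -153310 / 7415.2 = -20.675 °C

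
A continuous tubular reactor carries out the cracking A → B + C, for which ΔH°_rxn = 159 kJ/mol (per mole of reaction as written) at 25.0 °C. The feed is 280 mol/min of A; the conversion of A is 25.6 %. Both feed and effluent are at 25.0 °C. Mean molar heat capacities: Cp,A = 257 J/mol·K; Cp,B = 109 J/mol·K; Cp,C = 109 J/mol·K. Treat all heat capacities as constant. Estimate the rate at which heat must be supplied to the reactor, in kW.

Q_in = 190 kW

Extent of reaction ξ = 0.256 × 280 = 71.68 mol/min
Reaction term: ξ·ΔH°_rxn = 71.68 × 159 = 11397 kJ/min
Q = ΔH = 11397 kJ/min = 189.95 kW
Heat supplied = 189.95 kW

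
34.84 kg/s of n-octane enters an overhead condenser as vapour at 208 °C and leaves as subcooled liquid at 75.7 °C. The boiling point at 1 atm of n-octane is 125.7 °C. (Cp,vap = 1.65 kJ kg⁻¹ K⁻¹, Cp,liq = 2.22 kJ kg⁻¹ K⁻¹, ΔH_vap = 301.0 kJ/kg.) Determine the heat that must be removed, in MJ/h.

Q_c = 68700 MJ/h

vapour 208→125.7 °C: -135.79 kJ/kg
condensation at 125.7 °C: -301 kJ/kg
liquid 125.7→75.7 °C: -111 kJ/kg
Δh = -135.79 + -301 + -111 = -547.79 kJ/kg
Q = ṁ·Δh = 34.84 kg/s × -547.79 kJ/kg = -19085 kJ/s
|Q| = 19085 kW = 68707 MJ/h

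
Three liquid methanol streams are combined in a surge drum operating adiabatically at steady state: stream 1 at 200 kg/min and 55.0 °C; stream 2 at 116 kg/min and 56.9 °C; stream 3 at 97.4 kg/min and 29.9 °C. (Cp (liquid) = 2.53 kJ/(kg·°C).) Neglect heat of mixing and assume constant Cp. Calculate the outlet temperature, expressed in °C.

No heat crosses the boundary, so H_out = H_in.
T_out = Σ ṁᵢCp,ᵢTᵢ / Σ ṁᵢCp,ᵢ
      = 51897 / 1045.9 = 49.619 °C

T_out = 49.6 °C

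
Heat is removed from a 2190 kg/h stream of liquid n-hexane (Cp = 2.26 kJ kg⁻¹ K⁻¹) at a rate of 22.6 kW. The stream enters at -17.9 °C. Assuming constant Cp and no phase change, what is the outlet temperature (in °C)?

Q = 22.6 kW = 81360 kJ/h
ΔT = Q/(ṁ·Cp) = 81360/(2190×2.26) = 16.438 K
T_out = -17.9 − 16.438 = -34.338 °C

T_out = -34.3 °C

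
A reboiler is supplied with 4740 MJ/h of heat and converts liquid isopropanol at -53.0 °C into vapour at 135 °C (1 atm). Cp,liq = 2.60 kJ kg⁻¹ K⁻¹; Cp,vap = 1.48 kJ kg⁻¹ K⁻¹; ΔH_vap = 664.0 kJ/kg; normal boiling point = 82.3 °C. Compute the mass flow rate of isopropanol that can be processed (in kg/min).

ṁ = 72.2 kg/min

Δh = 2.60×(82.3−-53.0) + 664.0 + 1.48×(135−82.3) = 1093.8 kJ/kg
Q = 4740 MJ/h = 1316.7 kJ/s = 79000 kJ/min
ṁ = Q/Δh = 79000 / 1093.8 = 72.227 kg/min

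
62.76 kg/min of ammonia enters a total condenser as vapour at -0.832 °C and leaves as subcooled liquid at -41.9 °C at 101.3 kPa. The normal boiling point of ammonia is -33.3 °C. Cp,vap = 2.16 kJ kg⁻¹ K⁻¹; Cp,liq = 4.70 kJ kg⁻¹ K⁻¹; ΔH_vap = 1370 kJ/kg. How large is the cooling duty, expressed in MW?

vapour -0.832→-33.3 °C: -70.131 kJ/kg
condensation at -33.3 °C: -1370 kJ/kg
liquid -33.3→-41.9 °C: -40.42 kJ/kg
Δh = -70.131 + -1370 + -40.42 = -1480.6 kJ/kg
Q = ṁ·Δh = 62.76 kg/min × -1480.6 kJ/kg = -92919 kJ/min
|Q| = 1548.7 kW = 1.5487 MW

Q_c = 1.55 MW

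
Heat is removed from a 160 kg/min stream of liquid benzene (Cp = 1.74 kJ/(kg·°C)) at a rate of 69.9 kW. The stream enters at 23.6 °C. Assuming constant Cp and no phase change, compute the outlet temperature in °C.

Q = 69.9 kW = 4194 kJ/min
ΔT = Q/(ṁ·Cp) = 4194/(160×1.74) = 15.065 K
T_out = 23.6 − 15.065 = 8.5353 °C

T_out = 8.54 °C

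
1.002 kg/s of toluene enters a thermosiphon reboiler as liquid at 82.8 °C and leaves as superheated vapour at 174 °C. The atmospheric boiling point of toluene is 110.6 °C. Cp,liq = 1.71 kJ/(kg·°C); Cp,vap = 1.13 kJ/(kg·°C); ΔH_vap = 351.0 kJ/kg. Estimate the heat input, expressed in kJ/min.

Q = 28300 kJ/min

liquid 82.8→110.6 °C: 47.538 kJ/kg
vaporisation at 110.6 °C: 351 kJ/kg
vapour 110.6→174 °C: 71.642 kJ/kg
Δh = 47.538 + 351 + 71.642 = 470.18 kJ/kg
Q = ṁ·Δh = 1.002 kg/s × 470.18 kJ/kg = 471.12 kJ/s
|Q| = 471.12 kW = 28267 kJ/min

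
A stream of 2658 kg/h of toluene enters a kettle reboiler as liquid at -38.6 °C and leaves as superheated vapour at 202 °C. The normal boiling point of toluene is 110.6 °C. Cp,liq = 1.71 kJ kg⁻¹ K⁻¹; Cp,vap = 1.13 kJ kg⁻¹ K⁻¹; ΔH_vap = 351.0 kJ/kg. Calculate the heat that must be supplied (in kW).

liquid -38.6→110.6 °C: 255.13 kJ/kg
vaporisation at 110.6 °C: 351 kJ/kg
vapour 110.6→202 °C: 103.28 kJ/kg
Δh = 255.13 + 351 + 103.28 = 709.41 kJ/kg
Q = ṁ·Δh = 2658 kg/h × 709.41 kJ/kg = 1.8856e+06 kJ/h
|Q| = 523.78 kW

Q = 524 kW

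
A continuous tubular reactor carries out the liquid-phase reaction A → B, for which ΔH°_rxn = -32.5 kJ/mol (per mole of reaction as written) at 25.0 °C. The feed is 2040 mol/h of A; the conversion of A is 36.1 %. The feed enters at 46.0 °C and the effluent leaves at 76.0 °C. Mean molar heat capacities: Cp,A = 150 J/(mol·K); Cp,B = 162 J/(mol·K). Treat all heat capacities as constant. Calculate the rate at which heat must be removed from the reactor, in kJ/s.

Extent of reaction ξ = 0.361 × 2040 = 736.44 mol/h
Reaction term: ξ·ΔH°_rxn = 736.44 × -32.5 = -23934 kJ/h
Sensible, feed 46.0→25 °C: -6426 kJ/h
Outlet flows (mol/h): A 1303.6, B 736.44
Sensible, products 25→76.0 °C: 16057 kJ/h
Q = ΔH = -14304 kJ/h = -3.9732 kW
Heat removed = 3.9732 kJ/s

Q_out = 3.97 kJ/s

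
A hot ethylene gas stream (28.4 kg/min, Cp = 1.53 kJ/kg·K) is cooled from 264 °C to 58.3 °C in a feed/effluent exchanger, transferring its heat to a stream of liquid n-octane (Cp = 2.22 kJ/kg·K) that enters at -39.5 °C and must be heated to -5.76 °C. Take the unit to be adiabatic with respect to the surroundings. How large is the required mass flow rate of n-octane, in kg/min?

ṁ_c = 119 kg/min

Heat released by hot stream: Q = 28.4 × 1.53 × (264 − 58.3) = 8938.1 kJ/min
Energy balance on cold side (adiabatic exchanger): Q = ṁ_c·Cp_c·(T_c,out − T_c,in)
ṁ_c = 8938.1 / [2.22 × (-5.76 − -39.5)] = 119.33 kg/min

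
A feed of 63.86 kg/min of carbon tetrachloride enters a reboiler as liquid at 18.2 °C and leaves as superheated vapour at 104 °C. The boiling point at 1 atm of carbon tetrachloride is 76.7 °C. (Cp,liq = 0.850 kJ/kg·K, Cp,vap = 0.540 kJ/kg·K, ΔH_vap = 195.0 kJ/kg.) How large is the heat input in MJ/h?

Q = 994 MJ/h

liquid 18.2→76.7 °C: 49.725 kJ/kg
vaporisation at 76.7 °C: 195 kJ/kg
vapour 76.7→104 °C: 14.742 kJ/kg
Δh = 49.725 + 195 + 14.742 = 259.47 kJ/kg
Q = ṁ·Δh = 63.86 kg/min × 259.47 kJ/kg = 16570 kJ/min
|Q| = 276.16 kW = 994.17 MJ/h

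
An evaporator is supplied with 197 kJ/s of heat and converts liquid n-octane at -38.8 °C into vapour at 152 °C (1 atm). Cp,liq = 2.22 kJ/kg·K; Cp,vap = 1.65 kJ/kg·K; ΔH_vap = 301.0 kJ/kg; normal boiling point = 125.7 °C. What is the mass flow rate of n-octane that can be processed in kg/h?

Δh = 2.22×(125.7−-38.8) + 301.0 + 1.65×(152−125.7) = 709.59 kJ/kg
Q = 197 kJ/s = 197 kJ/s = 709200 kJ/h
ṁ = Q/Δh = 709200 / 709.59 = 999.46 kg/h

ṁ = 999 kg/h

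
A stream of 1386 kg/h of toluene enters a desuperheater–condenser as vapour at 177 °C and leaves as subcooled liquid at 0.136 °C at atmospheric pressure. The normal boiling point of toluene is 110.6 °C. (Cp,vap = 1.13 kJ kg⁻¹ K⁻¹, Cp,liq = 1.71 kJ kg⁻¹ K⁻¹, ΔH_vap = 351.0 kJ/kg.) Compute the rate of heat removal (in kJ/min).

Q_c = 14200 kJ/min

vapour 177→110.6 °C: -75.032 kJ/kg
condensation at 110.6 °C: -351 kJ/kg
liquid 110.6→0.136 °C: -188.89 kJ/kg
Δh = -75.032 + -351 + -188.89 = -614.93 kJ/kg
Q = ṁ·Δh = 1386 kg/h × -614.93 kJ/kg = -852290 kJ/h
|Q| = 236.75 kW = 14205 kJ/min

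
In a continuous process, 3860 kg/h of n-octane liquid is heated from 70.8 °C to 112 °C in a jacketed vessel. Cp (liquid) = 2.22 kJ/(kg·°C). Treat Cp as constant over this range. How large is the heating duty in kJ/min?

Q = 5880 kJ/min

Q = ṁ·Cp·ΔT = 3860 × 2.22 × (112 − 70.8) = 353050 kJ/h
Converting: 353050 / 3600 s = 98.07 kW
Heating duty = 5884.2 kJ/min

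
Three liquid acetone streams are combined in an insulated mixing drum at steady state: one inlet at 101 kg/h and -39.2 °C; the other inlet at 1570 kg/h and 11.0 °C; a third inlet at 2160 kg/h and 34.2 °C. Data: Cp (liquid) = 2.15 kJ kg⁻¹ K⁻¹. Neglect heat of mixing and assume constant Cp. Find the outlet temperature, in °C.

Adiabatic, steady state ⇒ Σ ṁᵢCp,ᵢ(T_out − Tᵢ) = 0
Σ ṁᵢCp,ᵢTᵢ = 101×2.15×-39.2 + 1570×2.15×11.0 + 2160×2.15×34.2 = 187440
Σ ṁᵢCp,ᵢ = 101×2.15 + 1570×2.15 + 2160×2.15 = 8236.6
T_out = 187440 / 8236.6 = 22.757 °C

T_out = 22.8 °C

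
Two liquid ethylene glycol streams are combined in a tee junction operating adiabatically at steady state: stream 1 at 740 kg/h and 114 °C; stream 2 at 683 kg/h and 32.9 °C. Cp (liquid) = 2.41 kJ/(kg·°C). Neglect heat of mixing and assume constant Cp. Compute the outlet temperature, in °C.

Energy balance with Q = 0: Σ ṁᵢCp,ᵢ(T_out − Tᵢ) = 0
Σ ṁᵢCp,ᵢTᵢ = 740×2.41×114 + 683×2.41×32.9 = 257460
Σ ṁᵢCp,ᵢ = 740×2.41 + 683×2.41 = 3429.4
T_out = 257460 / 3429.4 = 75.074 °C

T_out = 75.1 °C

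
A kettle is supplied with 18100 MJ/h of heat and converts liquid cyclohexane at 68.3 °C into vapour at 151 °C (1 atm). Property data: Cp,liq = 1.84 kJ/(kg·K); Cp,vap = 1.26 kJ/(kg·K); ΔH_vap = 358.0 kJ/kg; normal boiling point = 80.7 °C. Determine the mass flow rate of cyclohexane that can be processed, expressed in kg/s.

ṁ = 10.7 kg/s

Δh = 1.84×(80.7−68.3) + 358.0 + 1.26×(151−80.7) = 469.39 kJ/kg
Q = 18100 MJ/h = 5027.8 kJ/s = 5027.8 kJ/s
ṁ = Q/Δh = 5027.8 / 469.39 = 10.711 kg/s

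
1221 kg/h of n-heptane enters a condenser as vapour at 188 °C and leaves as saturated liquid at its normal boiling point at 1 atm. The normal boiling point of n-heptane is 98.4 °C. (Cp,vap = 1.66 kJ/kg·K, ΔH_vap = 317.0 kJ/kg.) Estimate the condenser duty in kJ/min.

Q_c = 9480 kJ/min

vapour 188→98.4 °C: -148.74 kJ/kg
condensation at 98.4 °C: -317 kJ/kg
Δh = -148.74 + -317 = -465.74 kJ/kg
Q = ṁ·Δh = 1221 kg/h × -465.74 kJ/kg = -568660 kJ/h
|Q| = 157.96 kW = 9477.7 kJ/min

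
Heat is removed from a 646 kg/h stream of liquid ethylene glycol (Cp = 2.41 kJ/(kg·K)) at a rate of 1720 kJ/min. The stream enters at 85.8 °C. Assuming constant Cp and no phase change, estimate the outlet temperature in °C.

T_out = 19.5 °C

Q = 1720 kJ/min = 103200 kJ/h
ΔT = Q/(ṁ·Cp) = 103200/(646×2.41) = 66.287 K
T_out = 85.8 − 66.287 = 19.513 °C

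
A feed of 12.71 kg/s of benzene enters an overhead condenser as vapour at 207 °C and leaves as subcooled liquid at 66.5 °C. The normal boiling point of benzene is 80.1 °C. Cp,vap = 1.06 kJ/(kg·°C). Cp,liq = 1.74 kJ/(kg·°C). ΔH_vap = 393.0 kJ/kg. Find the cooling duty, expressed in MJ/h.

vapour 207→80.1 °C: -134.51 kJ/kg
condensation at 80.1 °C: -393 kJ/kg
liquid 80.1→66.5 °C: -23.664 kJ/kg
Δh = -134.51 + -393 + -23.664 = -551.18 kJ/kg
Q = ṁ·Δh = 12.71 kg/s × -551.18 kJ/kg = -7005.5 kJ/s
|Q| = 7005.5 kW = 25220 MJ/h

Q_c = 25200 MJ/h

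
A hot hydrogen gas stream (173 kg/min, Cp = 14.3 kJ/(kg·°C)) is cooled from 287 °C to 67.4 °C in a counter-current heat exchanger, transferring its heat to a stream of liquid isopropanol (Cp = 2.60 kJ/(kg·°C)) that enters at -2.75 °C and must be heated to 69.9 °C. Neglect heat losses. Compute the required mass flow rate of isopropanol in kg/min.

Heat released by hot stream: Q = 173 × 14.3 × (287 − 67.4) = 543270 kJ/min
Energy balance on cold side (adiabatic exchanger): Q = ṁ_c·Cp_c·(T_c,out − T_c,in)
ṁ_c = 543270 / [2.60 × (69.9 − -2.75)] = 2876.1 kg/min

ṁ_c = 2880 kg/min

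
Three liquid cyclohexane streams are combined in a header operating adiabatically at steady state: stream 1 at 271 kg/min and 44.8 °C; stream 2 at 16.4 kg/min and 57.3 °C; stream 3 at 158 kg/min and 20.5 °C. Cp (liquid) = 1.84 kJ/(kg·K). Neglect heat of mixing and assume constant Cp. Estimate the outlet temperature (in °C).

Adiabatic, steady state ⇒ Σ ṁᵢCp,ᵢ(T_out − Tᵢ) = 0
T_out = Σ ṁᵢCp,ᵢTᵢ / Σ ṁᵢCp,ᵢ
      = 30028 / 819.54 = 36.64 °C

T_out = 36.6 °C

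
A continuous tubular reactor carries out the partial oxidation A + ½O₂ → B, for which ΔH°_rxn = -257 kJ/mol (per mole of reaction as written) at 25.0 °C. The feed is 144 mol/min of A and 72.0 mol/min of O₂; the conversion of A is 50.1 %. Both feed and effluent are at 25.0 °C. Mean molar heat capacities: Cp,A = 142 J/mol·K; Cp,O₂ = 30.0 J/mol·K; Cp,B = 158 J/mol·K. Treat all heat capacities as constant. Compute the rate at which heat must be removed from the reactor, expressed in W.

Extent of reaction ξ = 0.501 × 144 = 72.144 mol/min
Reaction term: ξ·ΔH°_rxn = 72.144 × -257 = -18541 kJ/min
Q = ΔH = -18541 kJ/min = -309.02 kW
Heat removed = 309020 W

Q_out = 309000 W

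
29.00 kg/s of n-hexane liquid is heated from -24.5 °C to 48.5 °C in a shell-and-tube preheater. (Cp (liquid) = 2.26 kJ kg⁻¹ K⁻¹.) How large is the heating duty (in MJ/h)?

Q = 17200 MJ/h

Q = ṁ·Cp·ΔT = 29.00 × 2.26 × (48.5 − -24.5) = 4784.4 kJ/s
Heating duty = 17224 MJ/h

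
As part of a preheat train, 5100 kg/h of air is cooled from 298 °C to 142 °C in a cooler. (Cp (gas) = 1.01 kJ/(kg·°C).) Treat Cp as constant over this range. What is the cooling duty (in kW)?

Q = ṁ·Cp·ΔT = 5100 × 1.01 × (142 − 298) = -803560 kJ/h
Converting: 803560 / 3600 s = 223.21 kW

Q_c = 223 kW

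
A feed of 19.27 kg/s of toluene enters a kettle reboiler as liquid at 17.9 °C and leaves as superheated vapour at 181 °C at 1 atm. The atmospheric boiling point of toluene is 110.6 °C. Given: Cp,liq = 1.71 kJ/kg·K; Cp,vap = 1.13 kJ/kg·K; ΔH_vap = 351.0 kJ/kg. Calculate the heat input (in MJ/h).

liquid 17.9→110.6 °C: 158.52 kJ/kg
vaporisation at 110.6 °C: 351 kJ/kg
vapour 110.6→181 °C: 79.552 kJ/kg
Δh = 158.52 + 351 + 79.552 = 589.07 kJ/kg
Q = ṁ·Δh = 19.27 kg/s × 589.07 kJ/kg = 11351 kJ/s
|Q| = 11351 kW = 40865 MJ/h

Q = 40900 MJ/h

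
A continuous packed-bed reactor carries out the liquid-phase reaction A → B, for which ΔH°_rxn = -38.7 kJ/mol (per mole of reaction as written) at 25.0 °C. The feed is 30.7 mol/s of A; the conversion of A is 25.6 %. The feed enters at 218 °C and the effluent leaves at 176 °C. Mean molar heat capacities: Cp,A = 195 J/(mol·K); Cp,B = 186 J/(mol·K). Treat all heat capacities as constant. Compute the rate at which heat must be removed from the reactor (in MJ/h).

Extent of reaction ξ = 0.256 × 30.7 = 7.8592 mol/s
Reaction term: ξ·ΔH°_rxn = 7.8592 × -38.7 = -304.15 kJ/s
Sensible, feed 218→25 °C: -1155.4 kJ/s
Outlet flows (mol/s): A 22.841, B 7.8592
Sensible, products 25→176 °C: 893.28 kJ/s
Q = ΔH = -566.26 kJ/s = -566.26 kW
Heat removed = 2038.6 MJ/h

Q_out = 2040 MJ/h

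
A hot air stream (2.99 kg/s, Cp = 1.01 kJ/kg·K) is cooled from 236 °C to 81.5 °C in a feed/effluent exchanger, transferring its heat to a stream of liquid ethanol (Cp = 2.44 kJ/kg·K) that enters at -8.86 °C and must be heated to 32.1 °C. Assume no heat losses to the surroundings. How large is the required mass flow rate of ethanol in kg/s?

ṁ_c = 4.67 kg/s

Heat released by hot stream: Q = 2.99 × 1.01 × (236 − 81.5) = 466.57 kJ/s
Energy balance on cold side (adiabatic exchanger): Q = ṁ_c·Cp_c·(T_c,out − T_c,in)
ṁ_c = 466.57 / [2.44 × (32.1 − -8.86)] = 4.6684 kg/s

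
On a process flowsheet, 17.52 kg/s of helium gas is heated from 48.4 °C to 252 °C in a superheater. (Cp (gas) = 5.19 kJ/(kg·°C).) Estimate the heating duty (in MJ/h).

Q = 66600 MJ/h

Q = ṁ·Cp·ΔT = 17.52 × 5.19 × (252 − 48.4) = 18513 kJ/s
Heating duty = 66647 MJ/h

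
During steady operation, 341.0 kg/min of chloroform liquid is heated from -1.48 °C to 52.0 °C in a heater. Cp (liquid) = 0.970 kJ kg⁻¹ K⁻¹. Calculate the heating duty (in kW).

Q = 295 kW

Q = ṁ·Cp·ΔT = 341.0 × 0.970 × (52.0 − -1.48) = 17690 kJ/min
Converting: 17690 / 60 s = 294.83 kW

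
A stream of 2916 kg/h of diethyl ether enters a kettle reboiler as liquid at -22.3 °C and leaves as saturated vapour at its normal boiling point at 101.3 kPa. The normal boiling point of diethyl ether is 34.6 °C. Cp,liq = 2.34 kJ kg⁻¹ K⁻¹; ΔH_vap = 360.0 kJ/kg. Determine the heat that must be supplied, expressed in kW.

liquid -22.3→34.6 °C: 133.15 kJ/kg
vaporisation at 34.6 °C: 360 kJ/kg
Δh = 133.15 + 360 = 493.15 kJ/kg
Q = ṁ·Δh = 2916 kg/h × 493.15 kJ/kg = 1.438e+06 kJ/h
|Q| = 399.45 kW

Q = 399 kW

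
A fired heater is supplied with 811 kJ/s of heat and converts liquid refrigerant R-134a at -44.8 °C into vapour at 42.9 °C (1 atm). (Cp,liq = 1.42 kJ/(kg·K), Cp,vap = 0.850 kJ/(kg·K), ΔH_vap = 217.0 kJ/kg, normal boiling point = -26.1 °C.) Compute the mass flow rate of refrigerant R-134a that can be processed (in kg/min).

ṁ = 161 kg/min

Δh = 1.42×(-26.1−-44.8) + 217.0 + 0.850×(42.9−-26.1) = 302.2 kJ/kg
Q = 811 kJ/s = 811 kJ/s = 48660 kJ/min
ṁ = Q/Δh = 48660 / 302.2 = 161.02 kg/min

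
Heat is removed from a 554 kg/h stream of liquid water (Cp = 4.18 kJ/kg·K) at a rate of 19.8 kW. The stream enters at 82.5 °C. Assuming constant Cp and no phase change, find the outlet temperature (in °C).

Q = 19.8 kW = 71280 kJ/h
ΔT = Q/(ṁ·Cp) = 71280/(554×4.18) = 30.781 K
T_out = 82.5 − 30.781 = 51.719 °C

T_out = 51.7 °C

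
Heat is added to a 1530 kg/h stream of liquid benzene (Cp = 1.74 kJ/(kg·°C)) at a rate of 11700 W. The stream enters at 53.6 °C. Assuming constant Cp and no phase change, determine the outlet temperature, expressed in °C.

Q = 11700 W = 42120 kJ/h
ΔT = Q/(ṁ·Cp) = 42120/(1530×1.74) = 15.822 K
T_out = 53.6 + 15.822 = 69.422 °C

T_out = 69.4 °C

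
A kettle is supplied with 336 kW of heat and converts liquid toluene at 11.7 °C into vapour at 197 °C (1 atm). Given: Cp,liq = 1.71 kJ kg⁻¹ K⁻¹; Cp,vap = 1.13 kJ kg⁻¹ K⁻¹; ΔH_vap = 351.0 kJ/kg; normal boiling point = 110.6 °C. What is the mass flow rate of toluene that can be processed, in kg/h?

Δh = 1.71×(110.6−11.7) + 351.0 + 1.13×(197−110.6) = 617.75 kJ/kg
Q = 336 kW = 336 kJ/s = 1.2096e+06 kJ/h
ṁ = Q/Δh = 1.2096e+06 / 617.75 = 1958.1 kg/h

ṁ = 1960 kg/h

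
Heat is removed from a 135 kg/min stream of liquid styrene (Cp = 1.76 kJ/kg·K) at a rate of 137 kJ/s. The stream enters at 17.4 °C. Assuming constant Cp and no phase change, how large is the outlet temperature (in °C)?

T_out = -17.2 °C

Q = 137 kJ/s = 8220 kJ/min
ΔT = Q/(ṁ·Cp) = 8220/(135×1.76) = 34.596 K
T_out = 17.4 − 34.596 = -17.196 °C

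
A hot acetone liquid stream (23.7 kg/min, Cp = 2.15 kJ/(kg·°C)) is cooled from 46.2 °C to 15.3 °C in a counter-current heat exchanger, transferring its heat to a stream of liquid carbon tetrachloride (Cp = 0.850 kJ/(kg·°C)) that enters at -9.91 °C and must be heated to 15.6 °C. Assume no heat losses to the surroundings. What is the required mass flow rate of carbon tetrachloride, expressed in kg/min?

ṁ_c = 72.6 kg/min

Heat released by hot stream: Q = 23.7 × 2.15 × (46.2 − 15.3) = 1574.5 kJ/min
Energy balance on cold side (adiabatic exchanger): Q = ṁ_c·Cp_c·(T_c,out − T_c,in)
ṁ_c = 1574.5 / [0.850 × (15.6 − -9.91)] = 72.613 kg/min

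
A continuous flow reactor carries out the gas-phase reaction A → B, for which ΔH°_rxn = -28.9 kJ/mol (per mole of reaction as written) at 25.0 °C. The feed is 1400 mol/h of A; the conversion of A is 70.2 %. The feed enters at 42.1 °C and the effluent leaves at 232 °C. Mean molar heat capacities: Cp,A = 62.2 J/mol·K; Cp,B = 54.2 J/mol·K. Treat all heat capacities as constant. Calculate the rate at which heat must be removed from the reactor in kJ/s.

Extent of reaction ξ = 0.702 × 1400 = 982.8 mol/h
Reaction term: ξ·ΔH°_rxn = 982.8 × -28.9 = -28403 kJ/h
Sensible, feed 42.1→25 °C: -1489.1 kJ/h
Outlet flows (mol/h): A 417.2, B 982.8
Sensible, products 25→232 °C: 16398 kJ/h
Q = ΔH = -13494 kJ/h = -3.7483 kW
Heat removed = 3.7483 kJ/s

Q_out = 3.75 kJ/s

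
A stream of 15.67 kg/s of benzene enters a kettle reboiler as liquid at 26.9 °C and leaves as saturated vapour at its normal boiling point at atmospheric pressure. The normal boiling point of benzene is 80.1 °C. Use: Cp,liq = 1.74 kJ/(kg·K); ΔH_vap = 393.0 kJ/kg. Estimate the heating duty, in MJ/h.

liquid 26.9→80.1 °C: 92.568 kJ/kg
vaporisation at 80.1 °C: 393 kJ/kg
Δh = 92.568 + 393 = 485.57 kJ/kg
Q = ṁ·Δh = 15.67 kg/s × 485.57 kJ/kg = 7608.9 kJ/s
|Q| = 7608.9 kW = 27392 MJ/h

Q = 27400 MJ/h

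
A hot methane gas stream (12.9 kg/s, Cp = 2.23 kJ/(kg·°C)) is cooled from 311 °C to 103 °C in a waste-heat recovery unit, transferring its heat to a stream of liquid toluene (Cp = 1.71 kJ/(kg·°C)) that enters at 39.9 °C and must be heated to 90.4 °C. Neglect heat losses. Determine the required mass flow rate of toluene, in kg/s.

Heat released by hot stream: Q = 12.9 × 2.23 × (311 − 103) = 5983.5 kJ/s
Energy balance on cold side (adiabatic exchanger): Q = ṁ_c·Cp_c·(T_c,out − T_c,in)
ṁ_c = 5983.5 / [1.71 × (90.4 − 39.9)] = 69.29 kg/s

ṁ_c = 69.3 kg/s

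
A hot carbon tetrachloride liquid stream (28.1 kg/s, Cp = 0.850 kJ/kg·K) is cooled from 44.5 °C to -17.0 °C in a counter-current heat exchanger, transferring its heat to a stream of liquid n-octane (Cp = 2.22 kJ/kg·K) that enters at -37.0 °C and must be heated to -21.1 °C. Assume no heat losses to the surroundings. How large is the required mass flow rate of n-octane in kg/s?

ṁ_c = 41.6 kg/s

Heat released by hot stream: Q = 28.1 × 0.850 × (44.5 − -17.0) = 1468.9 kJ/s
Energy balance on cold side (adiabatic exchanger): Q = ṁ_c·Cp_c·(T_c,out − T_c,in)
ṁ_c = 1468.9 / [2.22 × (-21.1 − -37.0)] = 41.615 kg/s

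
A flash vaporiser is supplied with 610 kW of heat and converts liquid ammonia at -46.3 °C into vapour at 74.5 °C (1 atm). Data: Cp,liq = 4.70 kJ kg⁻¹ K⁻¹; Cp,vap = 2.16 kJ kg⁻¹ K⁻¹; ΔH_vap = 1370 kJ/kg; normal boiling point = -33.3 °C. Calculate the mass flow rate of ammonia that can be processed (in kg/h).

Δh = 4.70×(-33.3−-46.3) + 1370 + 2.16×(74.5−-33.3) = 1663.9 kJ/kg
Q = 610 kW = 610 kJ/s = 2.196e+06 kJ/h
ṁ = Q/Δh = 2.196e+06 / 1663.9 = 1319.8 kg/h

ṁ = 1320 kg/h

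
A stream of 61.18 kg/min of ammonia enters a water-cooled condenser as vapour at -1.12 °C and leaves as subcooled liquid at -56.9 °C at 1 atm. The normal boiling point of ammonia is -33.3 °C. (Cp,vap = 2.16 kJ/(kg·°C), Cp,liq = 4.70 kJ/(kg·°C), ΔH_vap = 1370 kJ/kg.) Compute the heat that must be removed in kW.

Q_c = 1580 kW

vapour -1.12→-33.3 °C: -69.509 kJ/kg
condensation at -33.3 °C: -1370 kJ/kg
liquid -33.3→-56.9 °C: -110.92 kJ/kg
Δh = -69.509 + -1370 + -110.92 = -1550.4 kJ/kg
Q = ṁ·Δh = 61.18 kg/min × -1550.4 kJ/kg = -94855 kJ/min
|Q| = 1580.9 kW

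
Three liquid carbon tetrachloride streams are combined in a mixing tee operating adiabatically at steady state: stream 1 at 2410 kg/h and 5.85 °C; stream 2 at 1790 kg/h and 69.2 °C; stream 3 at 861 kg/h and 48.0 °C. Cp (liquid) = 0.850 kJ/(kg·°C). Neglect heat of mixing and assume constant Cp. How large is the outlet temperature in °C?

T_out = 35.4 °C

Energy balance with Q = 0: Σ ṁᵢCp,ᵢ(T_out − Tᵢ) = 0
T_out = Σ ṁᵢCp,ᵢTᵢ / Σ ṁᵢCp,ᵢ
      = 152400 / 4301.9 = 35.427 °C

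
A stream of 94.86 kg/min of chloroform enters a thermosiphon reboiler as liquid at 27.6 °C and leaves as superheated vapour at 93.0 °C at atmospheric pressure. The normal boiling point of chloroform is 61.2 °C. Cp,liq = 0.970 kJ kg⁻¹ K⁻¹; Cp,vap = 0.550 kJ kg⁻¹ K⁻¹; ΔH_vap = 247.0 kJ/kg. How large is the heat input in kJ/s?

liquid 27.6→61.2 °C: 32.592 kJ/kg
vaporisation at 61.2 °C: 247 kJ/kg
vapour 61.2→93.0 °C: 17.49 kJ/kg
Δh = 32.592 + 247 + 17.49 = 297.08 kJ/kg
Q = ṁ·Δh = 94.86 kg/min × 297.08 kJ/kg = 28181 kJ/min
|Q| = 469.69 kW

Q = 470 kJ/s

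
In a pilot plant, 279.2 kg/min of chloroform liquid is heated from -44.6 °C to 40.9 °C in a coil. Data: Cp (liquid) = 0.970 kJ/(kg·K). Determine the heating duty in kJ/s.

Q = 386 kJ/s

Q = ṁ·Cp·ΔT = 279.2 × 0.970 × (40.9 − -44.6) = 23155 kJ/min
Converting: 23155 / 60 s = 385.92 kW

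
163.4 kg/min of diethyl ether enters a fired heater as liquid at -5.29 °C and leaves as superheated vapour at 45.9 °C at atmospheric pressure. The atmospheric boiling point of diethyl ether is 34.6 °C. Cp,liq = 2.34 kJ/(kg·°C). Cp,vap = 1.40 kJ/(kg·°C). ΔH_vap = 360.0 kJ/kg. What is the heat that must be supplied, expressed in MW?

liquid -5.29→34.6 °C: 93.343 kJ/kg
vaporisation at 34.6 °C: 360 kJ/kg
vapour 34.6→45.9 °C: 15.82 kJ/kg
Δh = 93.343 + 360 + 15.82 = 469.16 kJ/kg
Q = ṁ·Δh = 163.4 kg/min × 469.16 kJ/kg = 76661 kJ/min
|Q| = 1277.7 kW = 1.2777 MW

Q = 1.28 MW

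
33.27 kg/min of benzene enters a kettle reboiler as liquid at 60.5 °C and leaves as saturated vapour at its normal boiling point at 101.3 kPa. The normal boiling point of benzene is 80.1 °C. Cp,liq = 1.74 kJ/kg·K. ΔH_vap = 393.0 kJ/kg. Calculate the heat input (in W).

liquid 60.5→80.1 °C: 34.104 kJ/kg
vaporisation at 80.1 °C: 393 kJ/kg
Δh = 34.104 + 393 = 427.1 kJ/kg
Q = ṁ·Δh = 33.27 kg/min × 427.1 kJ/kg = 14210 kJ/min
|Q| = 236.83 kW = 236830 W

Q = 237000 W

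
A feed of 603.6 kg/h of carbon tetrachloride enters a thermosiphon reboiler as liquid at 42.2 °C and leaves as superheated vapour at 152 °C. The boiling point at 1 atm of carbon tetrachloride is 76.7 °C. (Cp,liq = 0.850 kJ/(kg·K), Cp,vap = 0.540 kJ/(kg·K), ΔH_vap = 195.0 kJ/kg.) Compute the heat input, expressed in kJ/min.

liquid 42.2→76.7 °C: 29.325 kJ/kg
vaporisation at 76.7 °C: 195 kJ/kg
vapour 76.7→152 °C: 40.662 kJ/kg
Δh = 29.325 + 195 + 40.662 = 264.99 kJ/kg
Q = ṁ·Δh = 603.6 kg/h × 264.99 kJ/kg = 159950 kJ/h
|Q| = 44.429 kW = 2665.8 kJ/min

Q = 2670 kJ/min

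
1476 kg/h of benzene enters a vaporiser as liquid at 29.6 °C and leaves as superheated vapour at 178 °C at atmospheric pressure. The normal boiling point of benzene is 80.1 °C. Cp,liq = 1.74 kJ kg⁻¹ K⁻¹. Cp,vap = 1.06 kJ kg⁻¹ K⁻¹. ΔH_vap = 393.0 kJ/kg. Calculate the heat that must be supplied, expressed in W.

Q = 240000 W

liquid 29.6→80.1 °C: 87.87 kJ/kg
vaporisation at 80.1 °C: 393 kJ/kg
vapour 80.1→178 °C: 103.77 kJ/kg
Δh = 87.87 + 393 + 103.77 = 584.64 kJ/kg
Q = ṁ·Δh = 1476 kg/h × 584.64 kJ/kg = 862930 kJ/h
|Q| = 239.7 kW = 239700 W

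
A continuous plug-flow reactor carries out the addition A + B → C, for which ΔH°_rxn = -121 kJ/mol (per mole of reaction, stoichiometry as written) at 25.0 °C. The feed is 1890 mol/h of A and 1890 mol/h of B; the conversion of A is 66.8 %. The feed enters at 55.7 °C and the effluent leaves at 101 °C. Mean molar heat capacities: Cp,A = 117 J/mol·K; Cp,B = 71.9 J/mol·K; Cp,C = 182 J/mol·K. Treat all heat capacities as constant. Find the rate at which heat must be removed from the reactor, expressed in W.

Q_out = 38100 W

Extent of reaction ξ = 0.668 × 1890 = 1262.5 mol/h
Reaction term: ξ·ΔH°_rxn = 1262.5 × -121 = -152760 kJ/h
Sensible, feed 55.7→25 °C: -10961 kJ/h
Outlet flows (mol/h): A 627.48, B 627.48, C 1262.5
Sensible, products 25→101 °C: 26472 kJ/h
Q = ΔH = -137250 kJ/h = -38.126 kW
Heat removed = 38126 W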